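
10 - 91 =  - 81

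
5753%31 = 18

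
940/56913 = 940/56913 = 0.02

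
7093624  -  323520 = 6770104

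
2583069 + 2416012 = 4999081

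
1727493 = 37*46689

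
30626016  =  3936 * 7781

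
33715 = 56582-22867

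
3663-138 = 3525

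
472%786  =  472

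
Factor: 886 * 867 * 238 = 182822556 = 2^2*3^1 * 7^1 * 17^3*443^1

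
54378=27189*2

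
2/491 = 2/491 = 0.00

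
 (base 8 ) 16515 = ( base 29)8qj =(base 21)h04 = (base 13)3550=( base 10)7501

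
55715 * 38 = 2117170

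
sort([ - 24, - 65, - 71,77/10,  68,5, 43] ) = [  -  71, - 65,  -  24,5,77/10 , 43,68 ]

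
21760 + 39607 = 61367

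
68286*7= 478002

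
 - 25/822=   -  25/822 = - 0.03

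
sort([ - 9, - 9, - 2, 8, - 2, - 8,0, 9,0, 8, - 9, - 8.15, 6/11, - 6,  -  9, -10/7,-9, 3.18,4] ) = [ - 9, - 9, - 9, - 9, - 9, - 8.15, - 8,  -  6, - 2, - 2, - 10/7,0, 0,6/11,3.18,  4, 8,8,9] 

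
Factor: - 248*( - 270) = 2^4*3^3*5^1*31^1 = 66960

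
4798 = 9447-4649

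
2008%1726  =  282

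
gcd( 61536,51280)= 10256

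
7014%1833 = 1515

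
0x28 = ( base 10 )40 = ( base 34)16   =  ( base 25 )1F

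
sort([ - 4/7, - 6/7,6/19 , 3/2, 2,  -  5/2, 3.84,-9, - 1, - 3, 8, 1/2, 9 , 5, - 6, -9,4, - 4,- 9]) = [  -  9, - 9, - 9, - 6, - 4,-3, - 5/2, - 1, - 6/7, - 4/7,6/19,1/2, 3/2, 2,3.84, 4, 5, 8, 9]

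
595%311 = 284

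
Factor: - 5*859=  - 4295 = - 5^1*859^1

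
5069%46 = 9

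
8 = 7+1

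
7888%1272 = 256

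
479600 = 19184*25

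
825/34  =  825/34 = 24.26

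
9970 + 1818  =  11788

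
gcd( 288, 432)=144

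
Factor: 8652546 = 2^1*3^2*7^1*43^1 * 1597^1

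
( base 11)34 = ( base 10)37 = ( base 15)27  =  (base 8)45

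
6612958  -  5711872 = 901086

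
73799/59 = 73799/59 = 1250.83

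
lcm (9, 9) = 9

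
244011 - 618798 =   -  374787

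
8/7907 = 8/7907 = 0.00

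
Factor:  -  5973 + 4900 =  - 1073 = - 29^1 * 37^1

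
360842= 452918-92076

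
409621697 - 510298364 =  - 100676667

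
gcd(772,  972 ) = 4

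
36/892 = 9/223=0.04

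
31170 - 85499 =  - 54329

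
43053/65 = 43053/65 = 662.35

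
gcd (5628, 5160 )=12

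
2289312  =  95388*24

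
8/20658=4/10329 = 0.00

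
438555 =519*845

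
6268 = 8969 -2701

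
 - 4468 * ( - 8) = 35744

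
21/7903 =3/1129 = 0.00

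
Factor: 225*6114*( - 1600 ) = - 2^7 * 3^3*5^4*1019^1=- 2201040000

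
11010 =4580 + 6430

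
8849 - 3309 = 5540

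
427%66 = 31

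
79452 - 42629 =36823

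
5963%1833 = 464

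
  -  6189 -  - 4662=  - 1527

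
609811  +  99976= 709787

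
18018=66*273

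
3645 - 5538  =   - 1893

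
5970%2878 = 214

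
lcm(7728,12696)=177744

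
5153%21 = 8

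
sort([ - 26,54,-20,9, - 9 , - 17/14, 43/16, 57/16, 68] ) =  [ - 26, - 20, - 9, - 17/14,43/16,57/16,9,54,68 ] 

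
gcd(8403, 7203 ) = 3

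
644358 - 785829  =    -  141471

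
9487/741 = 9487/741= 12.80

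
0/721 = 0 = 0.00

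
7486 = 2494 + 4992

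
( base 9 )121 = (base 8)144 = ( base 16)64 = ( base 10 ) 100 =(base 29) 3D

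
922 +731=1653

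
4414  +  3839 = 8253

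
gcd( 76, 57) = 19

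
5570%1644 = 638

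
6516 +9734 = 16250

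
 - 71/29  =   - 3 + 16/29=- 2.45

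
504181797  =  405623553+98558244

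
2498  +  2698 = 5196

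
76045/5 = 15209 = 15209.00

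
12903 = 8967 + 3936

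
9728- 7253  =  2475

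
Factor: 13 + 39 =52= 2^2*13^1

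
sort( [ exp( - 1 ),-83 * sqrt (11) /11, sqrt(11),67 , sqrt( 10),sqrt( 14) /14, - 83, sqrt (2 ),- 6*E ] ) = [ - 83, - 83*sqrt( 11 )/11, - 6*E, sqrt (14)/14,exp( -1 ), sqrt ( 2 ),sqrt( 10 ), sqrt( 11 ),67] 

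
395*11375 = 4493125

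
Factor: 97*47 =47^1* 97^1=4559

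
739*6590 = 4870010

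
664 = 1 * 664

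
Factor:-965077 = -53^1  *  131^1*139^1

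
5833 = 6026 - 193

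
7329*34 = 249186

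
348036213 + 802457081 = 1150493294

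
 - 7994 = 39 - 8033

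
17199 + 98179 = 115378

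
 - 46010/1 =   -  46010 = - 46010.00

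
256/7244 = 64/1811 = 0.04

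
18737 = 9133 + 9604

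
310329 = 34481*9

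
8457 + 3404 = 11861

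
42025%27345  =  14680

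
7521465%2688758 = 2143949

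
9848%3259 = 71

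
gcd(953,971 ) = 1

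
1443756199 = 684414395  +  759341804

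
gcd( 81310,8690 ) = 10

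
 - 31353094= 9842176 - 41195270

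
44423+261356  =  305779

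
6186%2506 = 1174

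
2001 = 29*69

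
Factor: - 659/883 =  - 659^1*883^( -1 ) 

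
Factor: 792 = 2^3 * 3^2*11^1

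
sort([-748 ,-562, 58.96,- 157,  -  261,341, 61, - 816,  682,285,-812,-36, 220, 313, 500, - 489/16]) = [-816,-812, - 748,-562  , - 261, - 157, - 36 , -489/16,58.96,61,220,285,313,341,500,682]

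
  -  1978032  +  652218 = - 1325814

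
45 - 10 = 35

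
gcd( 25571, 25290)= 281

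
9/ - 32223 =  - 3/10741 = - 0.00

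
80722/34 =2374 + 3/17=2374.18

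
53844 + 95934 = 149778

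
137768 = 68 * 2026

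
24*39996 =959904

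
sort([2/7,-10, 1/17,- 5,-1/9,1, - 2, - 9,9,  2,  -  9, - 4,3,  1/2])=[ - 10,-9,-9, - 5,  -  4,  -  2, - 1/9,1/17, 2/7, 1/2, 1,  2, 3,9]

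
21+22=43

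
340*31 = 10540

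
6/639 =2/213 = 0.01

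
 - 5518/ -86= 64  +  7/43 = 64.16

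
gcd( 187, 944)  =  1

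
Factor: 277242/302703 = 98/107= 2^1*7^2*107^ ( - 1 )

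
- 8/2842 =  - 1 + 1417/1421 = - 0.00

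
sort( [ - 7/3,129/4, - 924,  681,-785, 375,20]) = [-924,-785,-7/3,20,129/4,375,681 ]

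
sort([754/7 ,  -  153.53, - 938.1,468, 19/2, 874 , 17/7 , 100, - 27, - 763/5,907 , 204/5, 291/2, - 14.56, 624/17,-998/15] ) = [ - 938.1, - 153.53,  -  763/5,-998/15, - 27, - 14.56,17/7,19/2,624/17, 204/5,  100, 754/7,291/2, 468, 874, 907 ] 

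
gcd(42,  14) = 14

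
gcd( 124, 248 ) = 124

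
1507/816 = 1+691/816 =1.85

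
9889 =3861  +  6028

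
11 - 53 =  - 42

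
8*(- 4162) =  - 33296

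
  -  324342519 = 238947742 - 563290261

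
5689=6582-893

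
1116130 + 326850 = 1442980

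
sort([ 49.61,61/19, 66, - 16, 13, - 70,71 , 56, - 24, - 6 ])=[ - 70, - 24, - 16, - 6, 61/19, 13,49.61,56, 66, 71] 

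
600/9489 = 200/3163 = 0.06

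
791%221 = 128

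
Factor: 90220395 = 3^1*5^1*659^1*9127^1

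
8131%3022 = 2087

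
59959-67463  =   - 7504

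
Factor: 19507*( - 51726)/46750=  - 504509541/23375=- 3^1*5^( - 3 )*11^( - 1)* 17^( - 1 )*37^1*233^1*19507^1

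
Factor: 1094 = 2^1 * 547^1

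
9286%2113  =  834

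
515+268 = 783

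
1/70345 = 1/70345= 0.00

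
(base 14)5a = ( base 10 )80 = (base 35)2a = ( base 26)32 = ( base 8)120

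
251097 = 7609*33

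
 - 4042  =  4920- 8962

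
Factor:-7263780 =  - 2^2 * 3^1*5^1*121063^1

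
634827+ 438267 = 1073094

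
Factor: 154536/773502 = 188/941 =2^2 * 47^1*941^(  -  1 )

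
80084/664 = 20021/166= 120.61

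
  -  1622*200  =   - 324400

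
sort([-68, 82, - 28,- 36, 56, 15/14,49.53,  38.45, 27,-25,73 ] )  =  [-68, -36,-28 , - 25 , 15/14,27, 38.45,49.53 , 56, 73, 82 ]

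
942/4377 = 314/1459  =  0.22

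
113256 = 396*286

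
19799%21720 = 19799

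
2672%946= 780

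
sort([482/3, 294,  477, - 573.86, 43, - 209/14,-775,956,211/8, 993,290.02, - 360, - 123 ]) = [ - 775, - 573.86, - 360, - 123,  -  209/14,211/8,43,482/3, 290.02,294, 477,956,993 ] 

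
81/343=81/343 = 0.24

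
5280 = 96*55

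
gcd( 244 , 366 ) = 122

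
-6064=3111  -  9175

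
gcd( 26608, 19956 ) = 6652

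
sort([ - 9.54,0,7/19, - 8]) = [ - 9.54, - 8, 0,7/19] 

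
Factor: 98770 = 2^1*5^1*7^1*17^1*83^1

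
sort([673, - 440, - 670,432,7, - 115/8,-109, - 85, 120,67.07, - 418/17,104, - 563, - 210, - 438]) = [ - 670, - 563,- 440, - 438 , - 210, -109,-85, - 418/17, - 115/8,7,67.07,104,120,432,673 ]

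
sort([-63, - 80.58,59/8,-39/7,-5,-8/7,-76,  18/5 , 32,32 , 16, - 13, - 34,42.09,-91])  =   [-91,  -  80.58,-76,  -  63,-34, - 13,-39/7 ,-5 ,-8/7,18/5,59/8, 16, 32,  32, 42.09 ] 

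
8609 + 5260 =13869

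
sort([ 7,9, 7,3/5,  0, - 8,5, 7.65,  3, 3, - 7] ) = [ - 8, - 7,  0, 3/5,3, 3,5, 7,7, 7.65,  9 ]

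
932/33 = 932/33 = 28.24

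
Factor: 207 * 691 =143037  =  3^2 *23^1*691^1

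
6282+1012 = 7294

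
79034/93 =849+77/93 = 849.83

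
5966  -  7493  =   - 1527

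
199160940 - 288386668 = -89225728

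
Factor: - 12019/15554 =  - 2^ ( - 1 )*11^( - 1)*17^1  =  - 17/22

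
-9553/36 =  - 9553/36  =  -265.36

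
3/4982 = 3/4982=0.00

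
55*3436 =188980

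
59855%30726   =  29129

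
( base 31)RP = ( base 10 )862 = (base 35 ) om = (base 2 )1101011110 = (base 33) Q4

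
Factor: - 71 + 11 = - 2^2*3^1*5^1  =  -60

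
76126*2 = 152252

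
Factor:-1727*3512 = -6065224 = -2^3*11^1*157^1*439^1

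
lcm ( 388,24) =2328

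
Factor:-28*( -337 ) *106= 2^3 * 7^1*53^1*337^1=1000216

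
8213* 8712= 71551656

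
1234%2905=1234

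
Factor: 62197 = 37^1*41^2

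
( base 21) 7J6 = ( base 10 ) 3492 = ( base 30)3QC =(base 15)107C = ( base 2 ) 110110100100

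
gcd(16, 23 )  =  1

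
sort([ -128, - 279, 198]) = [- 279, - 128, 198]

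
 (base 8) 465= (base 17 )113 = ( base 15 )159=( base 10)309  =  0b100110101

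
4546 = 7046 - 2500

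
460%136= 52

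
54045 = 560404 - 506359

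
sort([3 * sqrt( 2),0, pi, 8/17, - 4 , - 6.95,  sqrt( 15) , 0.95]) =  [ - 6.95, - 4,0, 8/17,0.95, pi , sqrt(15), 3*sqrt( 2)]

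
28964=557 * 52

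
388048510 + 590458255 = 978506765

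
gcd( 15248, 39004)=4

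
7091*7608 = 53948328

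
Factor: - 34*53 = - 1802  =  - 2^1*17^1*53^1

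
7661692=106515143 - 98853451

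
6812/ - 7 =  - 974 + 6/7  =  -  973.14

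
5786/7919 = 5786/7919=0.73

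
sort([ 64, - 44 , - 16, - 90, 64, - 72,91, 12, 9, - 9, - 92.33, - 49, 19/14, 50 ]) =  [  -  92.33, - 90, - 72, - 49, - 44, - 16, - 9 , 19/14, 9,12, 50,64,64, 91]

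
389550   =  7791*50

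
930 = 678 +252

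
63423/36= 1761 + 3/4 =1761.75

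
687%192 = 111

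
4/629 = 4/629 = 0.01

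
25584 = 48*533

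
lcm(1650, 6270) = 31350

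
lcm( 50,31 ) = 1550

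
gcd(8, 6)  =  2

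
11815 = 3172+8643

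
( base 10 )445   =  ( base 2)110111101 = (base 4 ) 12331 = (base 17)193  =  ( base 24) id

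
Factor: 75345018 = 2^1*3^1*7^1*1793929^1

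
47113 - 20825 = 26288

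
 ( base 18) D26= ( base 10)4254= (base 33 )3TU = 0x109E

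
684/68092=171/17023 =0.01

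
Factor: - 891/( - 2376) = 3/8 = 2^(-3 )* 3^1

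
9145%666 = 487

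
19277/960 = 19277/960=20.08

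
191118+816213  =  1007331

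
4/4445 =4/4445 = 0.00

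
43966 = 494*89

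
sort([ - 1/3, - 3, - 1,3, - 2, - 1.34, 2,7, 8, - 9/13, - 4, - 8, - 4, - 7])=[ - 8,-7, - 4, - 4,  -  3,  -  2, - 1.34,  -  1,-9/13, - 1/3, 2, 3, 7, 8]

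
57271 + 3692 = 60963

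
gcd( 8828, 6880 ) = 4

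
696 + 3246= 3942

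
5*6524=32620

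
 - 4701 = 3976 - 8677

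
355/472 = 355/472 = 0.75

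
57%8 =1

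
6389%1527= 281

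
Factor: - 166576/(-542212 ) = 41644/135553 = 2^2*11^ ( - 1) *29^1 * 359^1*12323^( - 1)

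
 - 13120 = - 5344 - 7776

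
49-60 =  - 11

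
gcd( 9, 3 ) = 3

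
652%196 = 64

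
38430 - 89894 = -51464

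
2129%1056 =17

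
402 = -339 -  - 741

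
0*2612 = 0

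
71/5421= 71/5421=0.01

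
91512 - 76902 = 14610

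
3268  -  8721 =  - 5453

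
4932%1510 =402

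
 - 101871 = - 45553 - 56318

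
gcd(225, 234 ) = 9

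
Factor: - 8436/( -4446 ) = 74/39 =2^1*3^( - 1 )*13^( - 1 ) * 37^1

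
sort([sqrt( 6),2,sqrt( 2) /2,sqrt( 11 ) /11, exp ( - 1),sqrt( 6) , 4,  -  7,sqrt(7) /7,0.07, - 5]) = [ - 7, - 5,0.07,sqrt( 11) /11,exp( - 1), sqrt( 7) /7,sqrt( 2 )/2 , 2, sqrt( 6) , sqrt( 6),4 ] 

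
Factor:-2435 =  - 5^1*487^1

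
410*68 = 27880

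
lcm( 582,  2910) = 2910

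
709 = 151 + 558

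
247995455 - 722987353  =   - 474991898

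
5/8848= 5/8848 = 0.00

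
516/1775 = 516/1775 = 0.29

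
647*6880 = 4451360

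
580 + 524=1104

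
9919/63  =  157+4/9 = 157.44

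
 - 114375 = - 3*38125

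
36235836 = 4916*7371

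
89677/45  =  89677/45  =  1992.82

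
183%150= 33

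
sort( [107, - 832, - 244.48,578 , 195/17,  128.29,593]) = [-832, - 244.48, 195/17,107,  128.29, 578,593 ] 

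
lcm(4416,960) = 22080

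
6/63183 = 2/21061 = 0.00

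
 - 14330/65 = -2866/13 = - 220.46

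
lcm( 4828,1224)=86904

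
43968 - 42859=1109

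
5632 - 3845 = 1787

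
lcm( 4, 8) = 8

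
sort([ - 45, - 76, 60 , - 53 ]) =[ - 76  , - 53,-45, 60]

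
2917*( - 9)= - 26253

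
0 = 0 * 571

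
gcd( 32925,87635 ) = 5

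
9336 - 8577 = 759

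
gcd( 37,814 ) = 37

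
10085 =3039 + 7046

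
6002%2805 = 392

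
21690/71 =21690/71 = 305.49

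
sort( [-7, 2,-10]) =[ - 10, - 7,  2]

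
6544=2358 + 4186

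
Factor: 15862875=3^1*5^3*7^1*6043^1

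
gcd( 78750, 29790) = 90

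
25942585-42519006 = - 16576421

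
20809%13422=7387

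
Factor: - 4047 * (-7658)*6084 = 188554877784=2^3*3^3 * 7^1*13^2 * 19^1 * 71^1*547^1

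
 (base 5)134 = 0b101100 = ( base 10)44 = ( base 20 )24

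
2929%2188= 741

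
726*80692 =58582392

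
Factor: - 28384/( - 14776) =3548/1847 =2^2 * 887^1*1847^( - 1)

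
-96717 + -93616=  -  190333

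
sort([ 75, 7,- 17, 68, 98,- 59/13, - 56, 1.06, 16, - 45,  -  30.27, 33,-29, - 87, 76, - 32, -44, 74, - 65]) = [ - 87, -65,-56, - 45, - 44, - 32, - 30.27,- 29 , - 17, - 59/13, 1.06,7,  16, 33,68, 74, 75,76,98 ] 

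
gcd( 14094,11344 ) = 2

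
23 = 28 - 5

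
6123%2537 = 1049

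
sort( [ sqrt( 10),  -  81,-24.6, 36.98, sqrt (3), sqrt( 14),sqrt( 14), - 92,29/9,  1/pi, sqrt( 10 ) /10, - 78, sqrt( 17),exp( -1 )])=[  -  92, - 81, - 78, - 24.6,sqrt( 10 )/10,1/pi , exp(  -  1 ),sqrt( 3),sqrt(10 ),29/9,sqrt (14),sqrt( 14 ), sqrt( 17), 36.98 ] 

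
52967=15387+37580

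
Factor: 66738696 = 2^3*3^1*2780779^1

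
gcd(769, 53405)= 1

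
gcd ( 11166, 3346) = 2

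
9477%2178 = 765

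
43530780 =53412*815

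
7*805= 5635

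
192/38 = 5 + 1/19 = 5.05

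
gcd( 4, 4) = 4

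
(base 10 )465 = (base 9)566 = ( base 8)721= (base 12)329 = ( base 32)EH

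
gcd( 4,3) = 1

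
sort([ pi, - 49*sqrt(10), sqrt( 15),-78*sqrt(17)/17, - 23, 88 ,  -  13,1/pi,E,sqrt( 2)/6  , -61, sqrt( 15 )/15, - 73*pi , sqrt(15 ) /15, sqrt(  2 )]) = [- 73*pi, -49*sqrt (10), - 61, -23,  -  78*sqrt( 17) /17 ,-13,  sqrt(2 )/6, sqrt (15)/15, sqrt ( 15)/15, 1/pi, sqrt(2),E,pi, sqrt(15 ),88]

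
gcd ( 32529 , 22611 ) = 3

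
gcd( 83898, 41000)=2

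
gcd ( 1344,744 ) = 24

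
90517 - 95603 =-5086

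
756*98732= 74641392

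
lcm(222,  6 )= 222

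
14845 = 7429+7416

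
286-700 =  -  414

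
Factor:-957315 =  - 3^1*5^1*19^1*3359^1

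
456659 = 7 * 65237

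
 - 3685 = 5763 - 9448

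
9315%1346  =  1239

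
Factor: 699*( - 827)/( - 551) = 578073/551 = 3^1*19^( - 1 ) * 29^(  -  1)*233^1*827^1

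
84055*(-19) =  - 1597045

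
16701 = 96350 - 79649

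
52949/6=8824 + 5/6 = 8824.83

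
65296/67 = 65296/67 = 974.57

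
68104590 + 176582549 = 244687139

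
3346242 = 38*88059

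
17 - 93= -76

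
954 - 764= 190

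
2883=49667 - 46784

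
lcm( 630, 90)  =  630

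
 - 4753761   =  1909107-6662868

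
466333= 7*66619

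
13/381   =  13/381 = 0.03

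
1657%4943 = 1657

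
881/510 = 881/510 = 1.73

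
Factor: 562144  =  2^5 * 11^1 * 1597^1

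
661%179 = 124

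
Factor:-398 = -2^1*199^1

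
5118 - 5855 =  - 737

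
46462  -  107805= - 61343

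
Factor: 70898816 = 2^7 *553897^1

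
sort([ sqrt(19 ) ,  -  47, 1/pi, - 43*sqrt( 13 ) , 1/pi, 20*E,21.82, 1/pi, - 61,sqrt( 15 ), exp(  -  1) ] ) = [ - 43*sqrt( 13 ), - 61, - 47,1/pi, 1/pi, 1/pi,exp(-1), sqrt( 15 ),sqrt( 19), 21.82,20  *  E]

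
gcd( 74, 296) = 74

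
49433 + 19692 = 69125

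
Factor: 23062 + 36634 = 2^4*7^1 * 13^1 * 41^1= 59696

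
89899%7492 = 7487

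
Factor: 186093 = 3^2*23^1*29^1*31^1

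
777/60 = 259/20 = 12.95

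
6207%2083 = 2041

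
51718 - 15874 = 35844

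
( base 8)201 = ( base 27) 4l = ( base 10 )129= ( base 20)69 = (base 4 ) 2001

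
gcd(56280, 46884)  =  12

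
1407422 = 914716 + 492706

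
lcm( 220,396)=1980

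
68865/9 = 7651+2/3 = 7651.67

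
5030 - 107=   4923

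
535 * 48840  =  26129400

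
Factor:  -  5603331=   -  3^1 * 113^1*16529^1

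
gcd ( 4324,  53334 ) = 2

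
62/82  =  31/41 = 0.76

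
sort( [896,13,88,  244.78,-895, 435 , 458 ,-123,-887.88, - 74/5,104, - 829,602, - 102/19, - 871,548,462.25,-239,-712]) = [ - 895,-887.88,-871, - 829, - 712,  -  239,-123,  -  74/5, - 102/19,13, 88, 104,244.78, 435,458  ,  462.25,548, 602, 896]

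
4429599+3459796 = 7889395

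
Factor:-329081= -329081^1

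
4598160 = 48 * 95795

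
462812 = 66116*7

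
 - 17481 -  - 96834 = 79353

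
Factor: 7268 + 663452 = 2^10*5^1*131^1 = 670720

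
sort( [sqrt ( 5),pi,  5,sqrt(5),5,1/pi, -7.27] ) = [ - 7.27,1/pi,sqrt( 5),sqrt( 5), pi,5,5 ] 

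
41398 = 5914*7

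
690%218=36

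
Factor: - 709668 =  - 2^2*3^3*6571^1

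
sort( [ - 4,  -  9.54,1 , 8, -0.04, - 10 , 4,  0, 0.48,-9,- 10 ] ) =[  -  10,  -  10, - 9.54, - 9  , - 4, - 0.04, 0,  0.48,  1, 4,8]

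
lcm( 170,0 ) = 0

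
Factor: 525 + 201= 2^1 * 3^1*11^2= 726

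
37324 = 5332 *7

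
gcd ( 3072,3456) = 384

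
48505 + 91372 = 139877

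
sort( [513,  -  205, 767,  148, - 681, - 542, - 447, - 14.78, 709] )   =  [ - 681, - 542,-447,-205 ,-14.78, 148, 513,709, 767 ] 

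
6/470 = 3/235 = 0.01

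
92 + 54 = 146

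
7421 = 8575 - 1154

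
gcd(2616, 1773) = 3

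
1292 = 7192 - 5900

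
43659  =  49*891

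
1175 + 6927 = 8102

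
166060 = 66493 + 99567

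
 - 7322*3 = -21966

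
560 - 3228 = -2668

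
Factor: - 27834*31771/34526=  - 442157007/17263 = - 3^1*61^( - 1 )*283^( - 1)* 4639^1 * 31771^1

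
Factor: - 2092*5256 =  - 10995552 = - 2^5*3^2*73^1 * 523^1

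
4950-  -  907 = 5857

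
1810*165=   298650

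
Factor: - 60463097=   -  60463097^1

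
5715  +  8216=13931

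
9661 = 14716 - 5055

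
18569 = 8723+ 9846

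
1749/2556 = 583/852 = 0.68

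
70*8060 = 564200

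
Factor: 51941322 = 2^1*3^2*229^1 *12601^1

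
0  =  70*0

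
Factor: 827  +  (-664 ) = 163 = 163^1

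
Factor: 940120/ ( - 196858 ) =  - 470060/98429 = - 2^2*5^1*19^1*1237^1*98429^ ( - 1 ) 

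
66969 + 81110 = 148079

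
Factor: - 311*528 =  - 2^4*3^1 * 11^1*311^1 = -164208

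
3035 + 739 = 3774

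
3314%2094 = 1220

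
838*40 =33520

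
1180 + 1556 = 2736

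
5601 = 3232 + 2369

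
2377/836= 2 + 705/836 = 2.84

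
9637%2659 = 1660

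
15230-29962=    - 14732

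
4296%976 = 392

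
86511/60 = 28837/20 = 1441.85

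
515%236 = 43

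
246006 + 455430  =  701436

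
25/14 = 1 +11/14 = 1.79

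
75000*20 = 1500000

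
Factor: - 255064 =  - 2^3*31883^1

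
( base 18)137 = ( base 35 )b0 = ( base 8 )601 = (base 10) 385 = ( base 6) 1441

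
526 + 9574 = 10100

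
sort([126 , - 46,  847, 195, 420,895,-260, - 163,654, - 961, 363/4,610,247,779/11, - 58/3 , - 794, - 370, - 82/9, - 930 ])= [ - 961, - 930,-794, - 370, - 260, - 163, - 46, - 58/3,-82/9 , 779/11,363/4, 126,195, 247,420,  610,654,847,895]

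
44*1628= 71632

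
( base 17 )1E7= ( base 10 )534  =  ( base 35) f9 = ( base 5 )4114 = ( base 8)1026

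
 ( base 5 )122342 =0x1272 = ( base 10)4722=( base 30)57c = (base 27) 6CO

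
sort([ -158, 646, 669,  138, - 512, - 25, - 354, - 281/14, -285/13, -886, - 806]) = [ - 886, - 806, - 512, - 354,  -  158, - 25, -285/13,  -  281/14, 138,646,669] 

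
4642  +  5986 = 10628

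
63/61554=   21/20518 = 0.00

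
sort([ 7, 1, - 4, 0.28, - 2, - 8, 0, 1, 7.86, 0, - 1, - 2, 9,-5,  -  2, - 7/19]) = [ - 8, - 5,-4,-2, - 2,-2, - 1,-7/19,0,0, 0.28, 1 , 1,7,7.86, 9] 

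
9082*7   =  63574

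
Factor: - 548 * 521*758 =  - 2^3*137^1 * 379^1 * 521^1 = - 216415064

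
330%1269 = 330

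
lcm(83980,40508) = 3443180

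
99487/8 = 12435+ 7/8 = 12435.88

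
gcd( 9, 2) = 1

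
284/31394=142/15697  =  0.01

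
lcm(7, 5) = 35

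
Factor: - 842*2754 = -2318868= - 2^2*3^4*17^1*421^1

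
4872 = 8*609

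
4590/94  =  48 + 39/47= 48.83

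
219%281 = 219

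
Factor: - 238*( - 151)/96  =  17969/48= 2^(  -  4)*3^( - 1)*7^1* 17^1*151^1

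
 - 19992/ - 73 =273 + 63/73 = 273.86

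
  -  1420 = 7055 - 8475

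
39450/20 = 3945/2 = 1972.50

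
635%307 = 21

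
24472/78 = 12236/39 = 313.74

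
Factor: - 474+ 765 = 3^1*97^1 = 291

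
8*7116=56928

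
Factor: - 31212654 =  - 2^1 * 3^1 * 11^1*53^1*8923^1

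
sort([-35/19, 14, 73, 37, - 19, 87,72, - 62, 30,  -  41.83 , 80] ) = [  -  62,-41.83, - 19, - 35/19, 14,30, 37, 72, 73, 80, 87] 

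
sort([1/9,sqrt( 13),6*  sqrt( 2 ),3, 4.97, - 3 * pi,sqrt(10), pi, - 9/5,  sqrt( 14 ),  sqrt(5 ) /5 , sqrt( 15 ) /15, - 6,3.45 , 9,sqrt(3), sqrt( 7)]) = [ - 3 * pi, - 6, - 9/5,1/9,sqrt( 15 )/15,sqrt( 5) /5,sqrt( 3 ),sqrt( 7),  3,pi,sqrt(10 ),3.45,sqrt(13), sqrt ( 14), 4.97,  6* sqrt( 2),9]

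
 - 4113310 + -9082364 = -13195674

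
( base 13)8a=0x72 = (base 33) 3F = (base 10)114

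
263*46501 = 12229763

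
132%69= 63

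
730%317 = 96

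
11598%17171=11598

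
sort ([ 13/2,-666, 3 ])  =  [-666,3,  13/2]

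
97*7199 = 698303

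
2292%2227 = 65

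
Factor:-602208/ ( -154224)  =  2^1* 3^( - 1 ) * 7^( - 1 )* 41^1 = 82/21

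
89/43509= 89/43509 =0.00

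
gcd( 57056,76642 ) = 2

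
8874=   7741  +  1133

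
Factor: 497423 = 497423^1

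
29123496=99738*292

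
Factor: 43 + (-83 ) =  - 2^3*5^1 = -40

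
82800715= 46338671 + 36462044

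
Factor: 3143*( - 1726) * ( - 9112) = 2^4 * 7^1*17^1*67^1*449^1*863^1= 49430941616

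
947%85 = 12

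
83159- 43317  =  39842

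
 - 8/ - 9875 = 8/9875  =  0.00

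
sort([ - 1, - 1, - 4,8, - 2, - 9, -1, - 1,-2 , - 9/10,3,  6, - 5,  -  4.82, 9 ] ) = [ - 9, - 5, - 4.82, - 4, - 2,-2, - 1, - 1, - 1, - 1, - 9/10,3,6,8,9] 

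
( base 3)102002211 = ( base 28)A93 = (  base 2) 1111110011111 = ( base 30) 8tp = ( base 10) 8095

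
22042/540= 40 + 221/270=   40.82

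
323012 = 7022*46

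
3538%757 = 510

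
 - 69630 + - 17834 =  - 87464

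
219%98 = 23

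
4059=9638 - 5579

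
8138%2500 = 638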